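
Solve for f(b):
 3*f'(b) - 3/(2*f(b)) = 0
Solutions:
 f(b) = -sqrt(C1 + b)
 f(b) = sqrt(C1 + b)


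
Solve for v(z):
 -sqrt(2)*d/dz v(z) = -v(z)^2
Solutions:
 v(z) = -2/(C1 + sqrt(2)*z)


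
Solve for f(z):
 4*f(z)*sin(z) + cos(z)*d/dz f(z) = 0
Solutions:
 f(z) = C1*cos(z)^4


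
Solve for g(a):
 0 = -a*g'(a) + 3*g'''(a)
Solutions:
 g(a) = C1 + Integral(C2*airyai(3^(2/3)*a/3) + C3*airybi(3^(2/3)*a/3), a)


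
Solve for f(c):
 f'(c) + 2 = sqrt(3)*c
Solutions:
 f(c) = C1 + sqrt(3)*c^2/2 - 2*c


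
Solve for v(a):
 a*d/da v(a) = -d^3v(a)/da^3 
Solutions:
 v(a) = C1 + Integral(C2*airyai(-a) + C3*airybi(-a), a)


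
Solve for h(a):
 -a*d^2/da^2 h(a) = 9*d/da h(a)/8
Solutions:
 h(a) = C1 + C2/a^(1/8)


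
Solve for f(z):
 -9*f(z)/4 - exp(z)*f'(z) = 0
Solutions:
 f(z) = C1*exp(9*exp(-z)/4)


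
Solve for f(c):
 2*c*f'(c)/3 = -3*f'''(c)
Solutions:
 f(c) = C1 + Integral(C2*airyai(-6^(1/3)*c/3) + C3*airybi(-6^(1/3)*c/3), c)


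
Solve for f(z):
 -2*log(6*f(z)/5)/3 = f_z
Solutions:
 -3*Integral(1/(-log(_y) - log(6) + log(5)), (_y, f(z)))/2 = C1 - z


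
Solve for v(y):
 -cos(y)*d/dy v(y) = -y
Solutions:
 v(y) = C1 + Integral(y/cos(y), y)


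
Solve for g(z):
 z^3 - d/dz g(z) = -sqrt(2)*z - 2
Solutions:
 g(z) = C1 + z^4/4 + sqrt(2)*z^2/2 + 2*z


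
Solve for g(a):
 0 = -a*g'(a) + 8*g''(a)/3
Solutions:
 g(a) = C1 + C2*erfi(sqrt(3)*a/4)


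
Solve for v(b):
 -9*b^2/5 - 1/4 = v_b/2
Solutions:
 v(b) = C1 - 6*b^3/5 - b/2


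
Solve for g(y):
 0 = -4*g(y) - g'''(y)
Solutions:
 g(y) = C3*exp(-2^(2/3)*y) + (C1*sin(2^(2/3)*sqrt(3)*y/2) + C2*cos(2^(2/3)*sqrt(3)*y/2))*exp(2^(2/3)*y/2)


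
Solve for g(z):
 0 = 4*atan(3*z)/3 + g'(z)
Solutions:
 g(z) = C1 - 4*z*atan(3*z)/3 + 2*log(9*z^2 + 1)/9


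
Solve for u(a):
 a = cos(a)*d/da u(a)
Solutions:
 u(a) = C1 + Integral(a/cos(a), a)


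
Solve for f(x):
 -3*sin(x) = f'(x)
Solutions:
 f(x) = C1 + 3*cos(x)


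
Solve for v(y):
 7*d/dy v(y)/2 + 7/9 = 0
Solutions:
 v(y) = C1 - 2*y/9


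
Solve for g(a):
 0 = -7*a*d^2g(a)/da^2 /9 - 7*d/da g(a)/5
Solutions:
 g(a) = C1 + C2/a^(4/5)


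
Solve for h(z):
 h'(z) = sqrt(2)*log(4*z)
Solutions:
 h(z) = C1 + sqrt(2)*z*log(z) - sqrt(2)*z + 2*sqrt(2)*z*log(2)


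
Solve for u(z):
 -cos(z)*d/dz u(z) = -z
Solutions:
 u(z) = C1 + Integral(z/cos(z), z)


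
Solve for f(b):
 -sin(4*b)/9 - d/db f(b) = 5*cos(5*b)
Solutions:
 f(b) = C1 - sin(5*b) + cos(4*b)/36


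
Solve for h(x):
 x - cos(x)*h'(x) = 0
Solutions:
 h(x) = C1 + Integral(x/cos(x), x)


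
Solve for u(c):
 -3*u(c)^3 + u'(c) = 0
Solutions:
 u(c) = -sqrt(2)*sqrt(-1/(C1 + 3*c))/2
 u(c) = sqrt(2)*sqrt(-1/(C1 + 3*c))/2


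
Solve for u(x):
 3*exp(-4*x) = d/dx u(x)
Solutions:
 u(x) = C1 - 3*exp(-4*x)/4


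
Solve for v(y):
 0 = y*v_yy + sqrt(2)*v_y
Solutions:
 v(y) = C1 + C2*y^(1 - sqrt(2))


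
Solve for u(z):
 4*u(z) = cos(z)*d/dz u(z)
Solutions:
 u(z) = C1*(sin(z)^2 + 2*sin(z) + 1)/(sin(z)^2 - 2*sin(z) + 1)


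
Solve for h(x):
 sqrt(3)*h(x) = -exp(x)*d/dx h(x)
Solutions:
 h(x) = C1*exp(sqrt(3)*exp(-x))


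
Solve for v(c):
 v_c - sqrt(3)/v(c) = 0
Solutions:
 v(c) = -sqrt(C1 + 2*sqrt(3)*c)
 v(c) = sqrt(C1 + 2*sqrt(3)*c)


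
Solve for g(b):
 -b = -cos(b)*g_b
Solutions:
 g(b) = C1 + Integral(b/cos(b), b)


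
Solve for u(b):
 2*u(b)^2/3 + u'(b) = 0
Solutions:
 u(b) = 3/(C1 + 2*b)


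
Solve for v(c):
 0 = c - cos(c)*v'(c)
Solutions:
 v(c) = C1 + Integral(c/cos(c), c)


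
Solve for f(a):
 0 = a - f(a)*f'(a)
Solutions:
 f(a) = -sqrt(C1 + a^2)
 f(a) = sqrt(C1 + a^2)


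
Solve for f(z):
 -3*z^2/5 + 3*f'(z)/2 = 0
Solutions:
 f(z) = C1 + 2*z^3/15


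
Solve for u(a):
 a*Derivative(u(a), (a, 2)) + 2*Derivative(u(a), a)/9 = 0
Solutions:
 u(a) = C1 + C2*a^(7/9)


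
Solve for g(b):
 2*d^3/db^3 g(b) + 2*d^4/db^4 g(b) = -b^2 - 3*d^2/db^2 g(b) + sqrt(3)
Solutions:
 g(b) = C1 + C2*b - b^4/36 + 2*b^3/27 + b^2*(4 + 9*sqrt(3))/54 + (C3*sin(sqrt(5)*b/2) + C4*cos(sqrt(5)*b/2))*exp(-b/2)


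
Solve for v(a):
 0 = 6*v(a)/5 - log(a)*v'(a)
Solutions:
 v(a) = C1*exp(6*li(a)/5)


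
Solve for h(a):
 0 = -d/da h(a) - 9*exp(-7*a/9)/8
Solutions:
 h(a) = C1 + 81*exp(-7*a/9)/56


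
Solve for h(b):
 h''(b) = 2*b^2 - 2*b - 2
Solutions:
 h(b) = C1 + C2*b + b^4/6 - b^3/3 - b^2


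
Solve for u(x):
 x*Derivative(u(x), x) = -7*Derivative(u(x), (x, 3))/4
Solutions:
 u(x) = C1 + Integral(C2*airyai(-14^(2/3)*x/7) + C3*airybi(-14^(2/3)*x/7), x)


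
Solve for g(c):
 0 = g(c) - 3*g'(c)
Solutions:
 g(c) = C1*exp(c/3)


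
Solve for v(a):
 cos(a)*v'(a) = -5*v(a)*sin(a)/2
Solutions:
 v(a) = C1*cos(a)^(5/2)


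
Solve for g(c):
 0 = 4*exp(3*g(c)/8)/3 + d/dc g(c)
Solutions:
 g(c) = 8*log((-1 - sqrt(3)*I)*(1/(C1 + 4*c))^(1/3))
 g(c) = 8*log((-1 + sqrt(3)*I)*(1/(C1 + 4*c))^(1/3))
 g(c) = 8*log(1/(C1 + 4*c))/3 + 8*log(2)


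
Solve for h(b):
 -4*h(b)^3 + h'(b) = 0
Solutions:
 h(b) = -sqrt(2)*sqrt(-1/(C1 + 4*b))/2
 h(b) = sqrt(2)*sqrt(-1/(C1 + 4*b))/2


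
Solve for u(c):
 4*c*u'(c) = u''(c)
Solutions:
 u(c) = C1 + C2*erfi(sqrt(2)*c)


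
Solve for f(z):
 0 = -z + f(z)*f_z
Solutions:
 f(z) = -sqrt(C1 + z^2)
 f(z) = sqrt(C1 + z^2)


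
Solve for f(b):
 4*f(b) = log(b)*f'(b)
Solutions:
 f(b) = C1*exp(4*li(b))


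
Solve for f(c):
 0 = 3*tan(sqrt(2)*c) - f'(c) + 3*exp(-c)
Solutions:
 f(c) = C1 + 3*sqrt(2)*log(tan(sqrt(2)*c)^2 + 1)/4 - 3*exp(-c)


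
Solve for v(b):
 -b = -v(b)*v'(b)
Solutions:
 v(b) = -sqrt(C1 + b^2)
 v(b) = sqrt(C1 + b^2)


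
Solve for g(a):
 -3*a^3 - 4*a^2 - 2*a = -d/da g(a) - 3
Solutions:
 g(a) = C1 + 3*a^4/4 + 4*a^3/3 + a^2 - 3*a


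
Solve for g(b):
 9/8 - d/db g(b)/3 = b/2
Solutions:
 g(b) = C1 - 3*b^2/4 + 27*b/8


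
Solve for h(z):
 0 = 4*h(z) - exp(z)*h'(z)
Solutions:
 h(z) = C1*exp(-4*exp(-z))


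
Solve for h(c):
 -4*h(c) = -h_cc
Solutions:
 h(c) = C1*exp(-2*c) + C2*exp(2*c)


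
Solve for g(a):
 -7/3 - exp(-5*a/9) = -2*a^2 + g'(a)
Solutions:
 g(a) = C1 + 2*a^3/3 - 7*a/3 + 9*exp(-5*a/9)/5


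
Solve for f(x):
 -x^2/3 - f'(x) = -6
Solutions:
 f(x) = C1 - x^3/9 + 6*x


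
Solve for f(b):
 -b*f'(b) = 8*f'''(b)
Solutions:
 f(b) = C1 + Integral(C2*airyai(-b/2) + C3*airybi(-b/2), b)


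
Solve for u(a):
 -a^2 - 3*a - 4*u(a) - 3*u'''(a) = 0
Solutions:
 u(a) = C3*exp(-6^(2/3)*a/3) - a^2/4 - 3*a/4 + (C1*sin(2^(2/3)*3^(1/6)*a/2) + C2*cos(2^(2/3)*3^(1/6)*a/2))*exp(6^(2/3)*a/6)


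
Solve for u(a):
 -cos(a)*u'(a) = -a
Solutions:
 u(a) = C1 + Integral(a/cos(a), a)


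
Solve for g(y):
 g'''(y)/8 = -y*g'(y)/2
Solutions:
 g(y) = C1 + Integral(C2*airyai(-2^(2/3)*y) + C3*airybi(-2^(2/3)*y), y)


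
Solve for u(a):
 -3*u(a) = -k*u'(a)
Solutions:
 u(a) = C1*exp(3*a/k)


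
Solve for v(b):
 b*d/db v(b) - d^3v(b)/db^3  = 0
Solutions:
 v(b) = C1 + Integral(C2*airyai(b) + C3*airybi(b), b)


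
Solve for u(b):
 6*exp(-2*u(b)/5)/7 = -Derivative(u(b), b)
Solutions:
 u(b) = 5*log(-sqrt(C1 - 6*b)) - 5*log(35) + 5*log(70)/2
 u(b) = 5*log(C1 - 6*b)/2 - 5*log(35) + 5*log(70)/2


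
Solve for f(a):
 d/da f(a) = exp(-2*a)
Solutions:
 f(a) = C1 - exp(-2*a)/2


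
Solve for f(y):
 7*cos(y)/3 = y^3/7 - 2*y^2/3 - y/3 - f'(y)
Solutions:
 f(y) = C1 + y^4/28 - 2*y^3/9 - y^2/6 - 7*sin(y)/3


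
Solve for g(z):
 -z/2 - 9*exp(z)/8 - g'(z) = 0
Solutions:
 g(z) = C1 - z^2/4 - 9*exp(z)/8


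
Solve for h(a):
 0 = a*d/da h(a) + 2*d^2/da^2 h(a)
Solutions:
 h(a) = C1 + C2*erf(a/2)


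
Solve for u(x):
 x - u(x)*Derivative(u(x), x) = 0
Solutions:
 u(x) = -sqrt(C1 + x^2)
 u(x) = sqrt(C1 + x^2)


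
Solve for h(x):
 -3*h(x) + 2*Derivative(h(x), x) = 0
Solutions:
 h(x) = C1*exp(3*x/2)


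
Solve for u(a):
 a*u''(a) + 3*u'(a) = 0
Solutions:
 u(a) = C1 + C2/a^2


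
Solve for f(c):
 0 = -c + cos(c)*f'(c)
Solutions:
 f(c) = C1 + Integral(c/cos(c), c)


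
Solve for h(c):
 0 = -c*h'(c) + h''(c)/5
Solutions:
 h(c) = C1 + C2*erfi(sqrt(10)*c/2)


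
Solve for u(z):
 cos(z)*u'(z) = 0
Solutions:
 u(z) = C1


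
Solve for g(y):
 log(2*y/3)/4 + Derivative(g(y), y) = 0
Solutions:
 g(y) = C1 - y*log(y)/4 - y*log(2)/4 + y/4 + y*log(3)/4


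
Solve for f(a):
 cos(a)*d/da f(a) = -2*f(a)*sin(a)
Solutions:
 f(a) = C1*cos(a)^2


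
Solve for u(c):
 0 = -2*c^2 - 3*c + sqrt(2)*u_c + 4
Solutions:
 u(c) = C1 + sqrt(2)*c^3/3 + 3*sqrt(2)*c^2/4 - 2*sqrt(2)*c


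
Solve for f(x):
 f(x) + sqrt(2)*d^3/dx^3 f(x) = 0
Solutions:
 f(x) = C3*exp(-2^(5/6)*x/2) + (C1*sin(2^(5/6)*sqrt(3)*x/4) + C2*cos(2^(5/6)*sqrt(3)*x/4))*exp(2^(5/6)*x/4)


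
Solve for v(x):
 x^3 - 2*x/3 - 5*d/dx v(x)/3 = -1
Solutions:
 v(x) = C1 + 3*x^4/20 - x^2/5 + 3*x/5


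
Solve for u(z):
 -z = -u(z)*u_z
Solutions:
 u(z) = -sqrt(C1 + z^2)
 u(z) = sqrt(C1 + z^2)


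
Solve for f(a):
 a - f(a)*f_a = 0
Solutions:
 f(a) = -sqrt(C1 + a^2)
 f(a) = sqrt(C1 + a^2)


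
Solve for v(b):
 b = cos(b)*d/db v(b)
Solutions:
 v(b) = C1 + Integral(b/cos(b), b)


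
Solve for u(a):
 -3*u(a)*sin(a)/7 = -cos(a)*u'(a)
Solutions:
 u(a) = C1/cos(a)^(3/7)


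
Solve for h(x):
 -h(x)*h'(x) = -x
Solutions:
 h(x) = -sqrt(C1 + x^2)
 h(x) = sqrt(C1 + x^2)


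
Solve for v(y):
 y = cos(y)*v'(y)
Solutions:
 v(y) = C1 + Integral(y/cos(y), y)


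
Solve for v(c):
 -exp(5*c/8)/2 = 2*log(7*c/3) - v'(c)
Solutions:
 v(c) = C1 + 2*c*log(c) + 2*c*(-log(3) - 1 + log(7)) + 4*exp(5*c/8)/5


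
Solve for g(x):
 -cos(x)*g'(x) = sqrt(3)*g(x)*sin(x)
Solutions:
 g(x) = C1*cos(x)^(sqrt(3))


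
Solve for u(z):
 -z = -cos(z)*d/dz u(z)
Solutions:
 u(z) = C1 + Integral(z/cos(z), z)


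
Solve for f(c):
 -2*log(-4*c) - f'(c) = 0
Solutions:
 f(c) = C1 - 2*c*log(-c) + 2*c*(1 - 2*log(2))


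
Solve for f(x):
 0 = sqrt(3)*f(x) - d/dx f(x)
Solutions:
 f(x) = C1*exp(sqrt(3)*x)


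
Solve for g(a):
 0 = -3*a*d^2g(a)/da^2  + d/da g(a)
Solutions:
 g(a) = C1 + C2*a^(4/3)


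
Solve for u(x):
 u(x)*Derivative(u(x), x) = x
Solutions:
 u(x) = -sqrt(C1 + x^2)
 u(x) = sqrt(C1 + x^2)


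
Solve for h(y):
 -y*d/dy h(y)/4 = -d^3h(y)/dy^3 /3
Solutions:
 h(y) = C1 + Integral(C2*airyai(6^(1/3)*y/2) + C3*airybi(6^(1/3)*y/2), y)


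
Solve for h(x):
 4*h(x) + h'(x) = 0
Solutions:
 h(x) = C1*exp(-4*x)


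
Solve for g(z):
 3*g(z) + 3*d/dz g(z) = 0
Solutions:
 g(z) = C1*exp(-z)


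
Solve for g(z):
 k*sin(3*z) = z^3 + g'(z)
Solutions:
 g(z) = C1 - k*cos(3*z)/3 - z^4/4


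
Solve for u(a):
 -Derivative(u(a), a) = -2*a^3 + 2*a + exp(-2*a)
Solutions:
 u(a) = C1 + a^4/2 - a^2 + exp(-2*a)/2


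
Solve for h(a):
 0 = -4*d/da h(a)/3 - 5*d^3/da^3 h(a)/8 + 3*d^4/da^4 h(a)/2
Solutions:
 h(a) = C1 + C2*exp(a*(-(144*sqrt(20986) + 20861)^(1/3) - 25/(144*sqrt(20986) + 20861)^(1/3) + 10)/72)*sin(sqrt(3)*a*(-(144*sqrt(20986) + 20861)^(1/3) + 25/(144*sqrt(20986) + 20861)^(1/3))/72) + C3*exp(a*(-(144*sqrt(20986) + 20861)^(1/3) - 25/(144*sqrt(20986) + 20861)^(1/3) + 10)/72)*cos(sqrt(3)*a*(-(144*sqrt(20986) + 20861)^(1/3) + 25/(144*sqrt(20986) + 20861)^(1/3))/72) + C4*exp(a*(25/(144*sqrt(20986) + 20861)^(1/3) + 5 + (144*sqrt(20986) + 20861)^(1/3))/36)


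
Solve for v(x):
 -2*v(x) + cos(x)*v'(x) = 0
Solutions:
 v(x) = C1*(sin(x) + 1)/(sin(x) - 1)


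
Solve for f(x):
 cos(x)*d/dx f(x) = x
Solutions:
 f(x) = C1 + Integral(x/cos(x), x)


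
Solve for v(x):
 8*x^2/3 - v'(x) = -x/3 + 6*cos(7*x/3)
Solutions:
 v(x) = C1 + 8*x^3/9 + x^2/6 - 18*sin(7*x/3)/7


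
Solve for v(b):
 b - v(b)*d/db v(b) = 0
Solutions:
 v(b) = -sqrt(C1 + b^2)
 v(b) = sqrt(C1 + b^2)


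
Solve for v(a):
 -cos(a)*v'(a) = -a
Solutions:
 v(a) = C1 + Integral(a/cos(a), a)


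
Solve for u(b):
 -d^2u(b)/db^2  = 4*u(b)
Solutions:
 u(b) = C1*sin(2*b) + C2*cos(2*b)


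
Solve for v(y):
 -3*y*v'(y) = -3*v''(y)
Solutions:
 v(y) = C1 + C2*erfi(sqrt(2)*y/2)


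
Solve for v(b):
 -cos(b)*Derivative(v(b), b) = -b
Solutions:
 v(b) = C1 + Integral(b/cos(b), b)


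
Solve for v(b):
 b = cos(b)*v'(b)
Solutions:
 v(b) = C1 + Integral(b/cos(b), b)


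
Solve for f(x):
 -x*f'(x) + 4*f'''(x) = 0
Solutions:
 f(x) = C1 + Integral(C2*airyai(2^(1/3)*x/2) + C3*airybi(2^(1/3)*x/2), x)


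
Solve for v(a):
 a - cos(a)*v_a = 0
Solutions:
 v(a) = C1 + Integral(a/cos(a), a)


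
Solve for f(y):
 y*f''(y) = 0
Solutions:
 f(y) = C1 + C2*y


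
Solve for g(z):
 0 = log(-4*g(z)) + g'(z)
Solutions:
 Integral(1/(log(-_y) + 2*log(2)), (_y, g(z))) = C1 - z


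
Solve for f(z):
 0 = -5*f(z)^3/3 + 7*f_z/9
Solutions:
 f(z) = -sqrt(14)*sqrt(-1/(C1 + 15*z))/2
 f(z) = sqrt(14)*sqrt(-1/(C1 + 15*z))/2


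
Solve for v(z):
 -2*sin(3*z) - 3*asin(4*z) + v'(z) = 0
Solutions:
 v(z) = C1 + 3*z*asin(4*z) + 3*sqrt(1 - 16*z^2)/4 - 2*cos(3*z)/3


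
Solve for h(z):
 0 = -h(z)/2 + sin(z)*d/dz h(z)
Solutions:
 h(z) = C1*(cos(z) - 1)^(1/4)/(cos(z) + 1)^(1/4)


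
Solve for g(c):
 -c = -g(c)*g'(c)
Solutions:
 g(c) = -sqrt(C1 + c^2)
 g(c) = sqrt(C1 + c^2)


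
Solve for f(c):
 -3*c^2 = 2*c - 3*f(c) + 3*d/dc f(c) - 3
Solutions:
 f(c) = C1*exp(c) + c^2 + 8*c/3 + 5/3


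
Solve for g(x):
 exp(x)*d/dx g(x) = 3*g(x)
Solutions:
 g(x) = C1*exp(-3*exp(-x))


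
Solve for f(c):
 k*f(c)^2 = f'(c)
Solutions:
 f(c) = -1/(C1 + c*k)


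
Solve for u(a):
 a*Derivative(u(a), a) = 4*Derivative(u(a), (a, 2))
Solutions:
 u(a) = C1 + C2*erfi(sqrt(2)*a/4)


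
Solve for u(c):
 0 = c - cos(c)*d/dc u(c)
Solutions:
 u(c) = C1 + Integral(c/cos(c), c)


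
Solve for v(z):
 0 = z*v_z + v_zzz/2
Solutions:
 v(z) = C1 + Integral(C2*airyai(-2^(1/3)*z) + C3*airybi(-2^(1/3)*z), z)


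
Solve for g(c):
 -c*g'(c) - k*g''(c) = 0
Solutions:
 g(c) = C1 + C2*sqrt(k)*erf(sqrt(2)*c*sqrt(1/k)/2)


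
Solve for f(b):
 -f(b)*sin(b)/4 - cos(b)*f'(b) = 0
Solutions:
 f(b) = C1*cos(b)^(1/4)


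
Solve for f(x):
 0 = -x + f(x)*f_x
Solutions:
 f(x) = -sqrt(C1 + x^2)
 f(x) = sqrt(C1 + x^2)


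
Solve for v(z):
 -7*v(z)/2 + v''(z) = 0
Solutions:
 v(z) = C1*exp(-sqrt(14)*z/2) + C2*exp(sqrt(14)*z/2)


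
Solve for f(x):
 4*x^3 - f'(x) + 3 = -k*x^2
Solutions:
 f(x) = C1 + k*x^3/3 + x^4 + 3*x


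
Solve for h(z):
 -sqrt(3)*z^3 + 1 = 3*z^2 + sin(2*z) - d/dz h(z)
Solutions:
 h(z) = C1 + sqrt(3)*z^4/4 + z^3 - z - cos(2*z)/2


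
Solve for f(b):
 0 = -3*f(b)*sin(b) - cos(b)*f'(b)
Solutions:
 f(b) = C1*cos(b)^3


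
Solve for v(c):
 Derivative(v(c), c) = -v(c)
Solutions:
 v(c) = C1*exp(-c)


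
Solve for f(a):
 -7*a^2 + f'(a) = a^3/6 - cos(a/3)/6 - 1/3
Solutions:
 f(a) = C1 + a^4/24 + 7*a^3/3 - a/3 - sin(a/3)/2


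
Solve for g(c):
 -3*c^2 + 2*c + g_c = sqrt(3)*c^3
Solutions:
 g(c) = C1 + sqrt(3)*c^4/4 + c^3 - c^2


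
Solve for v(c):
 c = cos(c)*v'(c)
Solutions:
 v(c) = C1 + Integral(c/cos(c), c)


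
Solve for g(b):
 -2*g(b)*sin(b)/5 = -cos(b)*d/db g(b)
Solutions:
 g(b) = C1/cos(b)^(2/5)


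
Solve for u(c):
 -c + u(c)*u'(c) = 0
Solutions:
 u(c) = -sqrt(C1 + c^2)
 u(c) = sqrt(C1 + c^2)


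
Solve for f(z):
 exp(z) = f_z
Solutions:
 f(z) = C1 + exp(z)


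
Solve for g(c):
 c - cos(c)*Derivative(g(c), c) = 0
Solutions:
 g(c) = C1 + Integral(c/cos(c), c)


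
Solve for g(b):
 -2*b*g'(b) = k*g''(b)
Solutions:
 g(b) = C1 + C2*sqrt(k)*erf(b*sqrt(1/k))


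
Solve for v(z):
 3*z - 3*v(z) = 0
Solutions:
 v(z) = z


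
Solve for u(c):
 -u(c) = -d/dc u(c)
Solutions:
 u(c) = C1*exp(c)


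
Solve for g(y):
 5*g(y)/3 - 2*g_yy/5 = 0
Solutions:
 g(y) = C1*exp(-5*sqrt(6)*y/6) + C2*exp(5*sqrt(6)*y/6)


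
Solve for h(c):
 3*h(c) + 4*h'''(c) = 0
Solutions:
 h(c) = C3*exp(-6^(1/3)*c/2) + (C1*sin(2^(1/3)*3^(5/6)*c/4) + C2*cos(2^(1/3)*3^(5/6)*c/4))*exp(6^(1/3)*c/4)


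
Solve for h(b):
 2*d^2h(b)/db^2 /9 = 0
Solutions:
 h(b) = C1 + C2*b


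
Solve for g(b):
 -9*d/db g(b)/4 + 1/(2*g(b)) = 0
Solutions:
 g(b) = -sqrt(C1 + 4*b)/3
 g(b) = sqrt(C1 + 4*b)/3


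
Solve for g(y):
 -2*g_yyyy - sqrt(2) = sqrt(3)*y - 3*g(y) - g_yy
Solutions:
 g(y) = C1*exp(-sqrt(6)*y/2) + C2*exp(sqrt(6)*y/2) + C3*sin(y) + C4*cos(y) + sqrt(3)*y/3 + sqrt(2)/3


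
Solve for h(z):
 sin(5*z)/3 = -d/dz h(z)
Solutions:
 h(z) = C1 + cos(5*z)/15


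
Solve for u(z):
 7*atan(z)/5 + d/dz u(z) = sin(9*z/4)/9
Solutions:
 u(z) = C1 - 7*z*atan(z)/5 + 7*log(z^2 + 1)/10 - 4*cos(9*z/4)/81


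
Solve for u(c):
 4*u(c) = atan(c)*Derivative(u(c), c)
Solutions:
 u(c) = C1*exp(4*Integral(1/atan(c), c))


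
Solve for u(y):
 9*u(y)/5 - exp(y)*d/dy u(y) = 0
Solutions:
 u(y) = C1*exp(-9*exp(-y)/5)


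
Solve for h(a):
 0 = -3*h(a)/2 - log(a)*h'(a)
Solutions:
 h(a) = C1*exp(-3*li(a)/2)


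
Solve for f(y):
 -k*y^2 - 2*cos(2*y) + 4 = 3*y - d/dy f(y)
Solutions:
 f(y) = C1 + k*y^3/3 + 3*y^2/2 - 4*y + sin(2*y)


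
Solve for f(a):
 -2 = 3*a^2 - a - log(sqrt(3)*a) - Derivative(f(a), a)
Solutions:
 f(a) = C1 + a^3 - a^2/2 - a*log(a) - a*log(3)/2 + 3*a


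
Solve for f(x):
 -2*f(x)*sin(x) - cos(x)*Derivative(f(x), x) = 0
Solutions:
 f(x) = C1*cos(x)^2


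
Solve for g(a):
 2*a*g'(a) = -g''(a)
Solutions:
 g(a) = C1 + C2*erf(a)


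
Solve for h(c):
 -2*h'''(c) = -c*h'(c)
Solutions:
 h(c) = C1 + Integral(C2*airyai(2^(2/3)*c/2) + C3*airybi(2^(2/3)*c/2), c)


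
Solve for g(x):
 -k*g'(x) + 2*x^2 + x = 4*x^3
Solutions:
 g(x) = C1 - x^4/k + 2*x^3/(3*k) + x^2/(2*k)


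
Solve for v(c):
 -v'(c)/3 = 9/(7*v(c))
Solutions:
 v(c) = -sqrt(C1 - 378*c)/7
 v(c) = sqrt(C1 - 378*c)/7


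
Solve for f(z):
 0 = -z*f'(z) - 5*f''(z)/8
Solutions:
 f(z) = C1 + C2*erf(2*sqrt(5)*z/5)


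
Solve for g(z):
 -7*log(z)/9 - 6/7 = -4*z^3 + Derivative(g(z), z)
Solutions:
 g(z) = C1 + z^4 - 7*z*log(z)/9 - 5*z/63


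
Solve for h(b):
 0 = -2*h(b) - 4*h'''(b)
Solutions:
 h(b) = C3*exp(-2^(2/3)*b/2) + (C1*sin(2^(2/3)*sqrt(3)*b/4) + C2*cos(2^(2/3)*sqrt(3)*b/4))*exp(2^(2/3)*b/4)


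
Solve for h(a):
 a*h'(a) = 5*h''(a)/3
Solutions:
 h(a) = C1 + C2*erfi(sqrt(30)*a/10)


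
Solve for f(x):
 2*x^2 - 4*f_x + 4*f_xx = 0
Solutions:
 f(x) = C1 + C2*exp(x) + x^3/6 + x^2/2 + x


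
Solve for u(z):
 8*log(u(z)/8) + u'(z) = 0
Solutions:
 -Integral(1/(-log(_y) + 3*log(2)), (_y, u(z)))/8 = C1 - z


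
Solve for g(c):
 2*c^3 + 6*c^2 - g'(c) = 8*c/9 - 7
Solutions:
 g(c) = C1 + c^4/2 + 2*c^3 - 4*c^2/9 + 7*c


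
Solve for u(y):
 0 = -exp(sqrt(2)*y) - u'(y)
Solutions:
 u(y) = C1 - sqrt(2)*exp(sqrt(2)*y)/2


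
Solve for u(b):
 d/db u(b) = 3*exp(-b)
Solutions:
 u(b) = C1 - 3*exp(-b)


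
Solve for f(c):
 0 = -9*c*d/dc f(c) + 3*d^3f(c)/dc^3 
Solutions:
 f(c) = C1 + Integral(C2*airyai(3^(1/3)*c) + C3*airybi(3^(1/3)*c), c)


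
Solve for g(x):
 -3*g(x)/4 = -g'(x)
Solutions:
 g(x) = C1*exp(3*x/4)


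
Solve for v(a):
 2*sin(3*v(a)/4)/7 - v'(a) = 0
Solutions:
 -2*a/7 + 2*log(cos(3*v(a)/4) - 1)/3 - 2*log(cos(3*v(a)/4) + 1)/3 = C1


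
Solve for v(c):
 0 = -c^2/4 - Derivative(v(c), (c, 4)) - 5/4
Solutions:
 v(c) = C1 + C2*c + C3*c^2 + C4*c^3 - c^6/1440 - 5*c^4/96


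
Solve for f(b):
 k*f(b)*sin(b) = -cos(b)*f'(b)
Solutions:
 f(b) = C1*exp(k*log(cos(b)))


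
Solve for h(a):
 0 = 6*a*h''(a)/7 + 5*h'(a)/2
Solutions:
 h(a) = C1 + C2/a^(23/12)


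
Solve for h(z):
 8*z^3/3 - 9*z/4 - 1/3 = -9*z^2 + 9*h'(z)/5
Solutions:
 h(z) = C1 + 10*z^4/27 + 5*z^3/3 - 5*z^2/8 - 5*z/27


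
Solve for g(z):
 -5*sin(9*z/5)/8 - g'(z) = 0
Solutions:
 g(z) = C1 + 25*cos(9*z/5)/72


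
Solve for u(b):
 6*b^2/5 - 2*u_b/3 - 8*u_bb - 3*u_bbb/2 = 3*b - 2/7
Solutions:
 u(b) = C1 + C2*exp(2*b*(-4 + sqrt(15))/3) + C3*exp(-2*b*(sqrt(15) + 4)/3) + 3*b^3/5 - 477*b^2/20 + 39531*b/70


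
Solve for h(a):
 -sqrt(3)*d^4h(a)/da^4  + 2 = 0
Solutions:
 h(a) = C1 + C2*a + C3*a^2 + C4*a^3 + sqrt(3)*a^4/36


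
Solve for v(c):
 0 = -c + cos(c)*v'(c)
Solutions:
 v(c) = C1 + Integral(c/cos(c), c)


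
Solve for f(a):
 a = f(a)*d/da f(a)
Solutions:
 f(a) = -sqrt(C1 + a^2)
 f(a) = sqrt(C1 + a^2)


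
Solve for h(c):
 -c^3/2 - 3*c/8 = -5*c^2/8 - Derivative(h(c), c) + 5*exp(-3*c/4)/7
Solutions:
 h(c) = C1 + c^4/8 - 5*c^3/24 + 3*c^2/16 - 20*exp(-3*c/4)/21


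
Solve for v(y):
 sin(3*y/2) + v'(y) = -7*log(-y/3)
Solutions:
 v(y) = C1 - 7*y*log(-y) + 7*y + 7*y*log(3) + 2*cos(3*y/2)/3


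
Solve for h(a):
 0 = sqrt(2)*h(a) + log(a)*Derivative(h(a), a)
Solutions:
 h(a) = C1*exp(-sqrt(2)*li(a))


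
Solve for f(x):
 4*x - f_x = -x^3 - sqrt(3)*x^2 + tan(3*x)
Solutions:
 f(x) = C1 + x^4/4 + sqrt(3)*x^3/3 + 2*x^2 + log(cos(3*x))/3


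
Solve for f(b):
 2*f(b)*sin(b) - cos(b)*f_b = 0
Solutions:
 f(b) = C1/cos(b)^2


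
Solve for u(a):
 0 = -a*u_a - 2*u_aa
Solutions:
 u(a) = C1 + C2*erf(a/2)


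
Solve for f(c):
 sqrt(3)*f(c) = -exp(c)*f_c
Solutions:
 f(c) = C1*exp(sqrt(3)*exp(-c))


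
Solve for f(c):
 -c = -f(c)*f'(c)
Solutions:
 f(c) = -sqrt(C1 + c^2)
 f(c) = sqrt(C1 + c^2)


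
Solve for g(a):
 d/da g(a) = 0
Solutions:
 g(a) = C1


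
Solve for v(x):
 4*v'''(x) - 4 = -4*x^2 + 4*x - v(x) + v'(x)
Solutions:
 v(x) = C1*exp(3^(1/3)*x*(3^(1/3)/(sqrt(78) + 9)^(1/3) + (sqrt(78) + 9)^(1/3))/12)*sin(3^(1/6)*x*(-3^(2/3)*(sqrt(78) + 9)^(1/3) + 3/(sqrt(78) + 9)^(1/3))/12) + C2*exp(3^(1/3)*x*(3^(1/3)/(sqrt(78) + 9)^(1/3) + (sqrt(78) + 9)^(1/3))/12)*cos(3^(1/6)*x*(-3^(2/3)*(sqrt(78) + 9)^(1/3) + 3/(sqrt(78) + 9)^(1/3))/12) + C3*exp(-3^(1/3)*x*(3^(1/3)/(sqrt(78) + 9)^(1/3) + (sqrt(78) + 9)^(1/3))/6) - 4*x^2 - 4*x


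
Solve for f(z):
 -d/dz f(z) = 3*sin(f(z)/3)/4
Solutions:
 3*z/4 + 3*log(cos(f(z)/3) - 1)/2 - 3*log(cos(f(z)/3) + 1)/2 = C1


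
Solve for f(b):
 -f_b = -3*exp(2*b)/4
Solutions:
 f(b) = C1 + 3*exp(2*b)/8


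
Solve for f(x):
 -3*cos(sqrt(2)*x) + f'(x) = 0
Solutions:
 f(x) = C1 + 3*sqrt(2)*sin(sqrt(2)*x)/2


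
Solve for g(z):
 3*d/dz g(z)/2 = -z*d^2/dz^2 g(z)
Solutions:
 g(z) = C1 + C2/sqrt(z)


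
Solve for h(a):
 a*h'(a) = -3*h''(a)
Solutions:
 h(a) = C1 + C2*erf(sqrt(6)*a/6)


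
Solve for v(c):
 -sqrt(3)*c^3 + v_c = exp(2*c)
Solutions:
 v(c) = C1 + sqrt(3)*c^4/4 + exp(2*c)/2


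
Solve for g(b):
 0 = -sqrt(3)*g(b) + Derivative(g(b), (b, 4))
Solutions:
 g(b) = C1*exp(-3^(1/8)*b) + C2*exp(3^(1/8)*b) + C3*sin(3^(1/8)*b) + C4*cos(3^(1/8)*b)


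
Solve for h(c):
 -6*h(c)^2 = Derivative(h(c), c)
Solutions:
 h(c) = 1/(C1 + 6*c)


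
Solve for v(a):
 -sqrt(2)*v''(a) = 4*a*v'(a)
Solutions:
 v(a) = C1 + C2*erf(2^(1/4)*a)


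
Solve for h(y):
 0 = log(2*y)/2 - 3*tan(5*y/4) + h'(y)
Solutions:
 h(y) = C1 - y*log(y)/2 - y*log(2)/2 + y/2 - 12*log(cos(5*y/4))/5


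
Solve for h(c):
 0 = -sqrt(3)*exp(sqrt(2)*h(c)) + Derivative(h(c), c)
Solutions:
 h(c) = sqrt(2)*(2*log(-1/(C1 + sqrt(3)*c)) - log(2))/4


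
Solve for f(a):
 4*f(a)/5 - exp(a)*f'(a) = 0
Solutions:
 f(a) = C1*exp(-4*exp(-a)/5)


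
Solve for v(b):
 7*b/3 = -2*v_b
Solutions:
 v(b) = C1 - 7*b^2/12


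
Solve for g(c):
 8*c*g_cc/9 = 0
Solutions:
 g(c) = C1 + C2*c


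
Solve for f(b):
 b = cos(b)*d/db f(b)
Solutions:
 f(b) = C1 + Integral(b/cos(b), b)


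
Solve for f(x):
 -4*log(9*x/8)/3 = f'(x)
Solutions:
 f(x) = C1 - 4*x*log(x)/3 - 8*x*log(3)/3 + 4*x/3 + 4*x*log(2)


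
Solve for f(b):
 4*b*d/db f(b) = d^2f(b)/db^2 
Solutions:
 f(b) = C1 + C2*erfi(sqrt(2)*b)


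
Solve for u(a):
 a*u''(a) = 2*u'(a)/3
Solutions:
 u(a) = C1 + C2*a^(5/3)


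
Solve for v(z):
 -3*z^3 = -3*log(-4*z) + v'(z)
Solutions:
 v(z) = C1 - 3*z^4/4 + 3*z*log(-z) + 3*z*(-1 + 2*log(2))


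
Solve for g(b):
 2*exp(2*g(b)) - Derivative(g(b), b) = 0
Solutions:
 g(b) = log(-sqrt(-1/(C1 + 2*b))) - log(2)/2
 g(b) = log(-1/(C1 + 2*b))/2 - log(2)/2


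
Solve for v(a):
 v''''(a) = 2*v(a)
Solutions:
 v(a) = C1*exp(-2^(1/4)*a) + C2*exp(2^(1/4)*a) + C3*sin(2^(1/4)*a) + C4*cos(2^(1/4)*a)


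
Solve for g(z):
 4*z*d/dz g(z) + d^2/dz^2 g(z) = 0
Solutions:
 g(z) = C1 + C2*erf(sqrt(2)*z)


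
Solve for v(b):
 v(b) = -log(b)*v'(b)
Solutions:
 v(b) = C1*exp(-li(b))


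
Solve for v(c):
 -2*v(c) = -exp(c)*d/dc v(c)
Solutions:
 v(c) = C1*exp(-2*exp(-c))


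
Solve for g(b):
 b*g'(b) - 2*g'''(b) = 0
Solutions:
 g(b) = C1 + Integral(C2*airyai(2^(2/3)*b/2) + C3*airybi(2^(2/3)*b/2), b)


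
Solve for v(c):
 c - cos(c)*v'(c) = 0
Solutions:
 v(c) = C1 + Integral(c/cos(c), c)


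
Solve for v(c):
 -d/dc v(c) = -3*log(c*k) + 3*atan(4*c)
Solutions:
 v(c) = C1 + 3*c*log(c*k) - 3*c*atan(4*c) - 3*c + 3*log(16*c^2 + 1)/8


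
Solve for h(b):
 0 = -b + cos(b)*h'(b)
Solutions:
 h(b) = C1 + Integral(b/cos(b), b)


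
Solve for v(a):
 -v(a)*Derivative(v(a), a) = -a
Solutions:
 v(a) = -sqrt(C1 + a^2)
 v(a) = sqrt(C1 + a^2)


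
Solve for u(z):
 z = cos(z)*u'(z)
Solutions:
 u(z) = C1 + Integral(z/cos(z), z)


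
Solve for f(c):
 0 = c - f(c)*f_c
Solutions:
 f(c) = -sqrt(C1 + c^2)
 f(c) = sqrt(C1 + c^2)


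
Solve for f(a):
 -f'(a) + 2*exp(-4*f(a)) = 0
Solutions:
 f(a) = log(-I*(C1 + 8*a)^(1/4))
 f(a) = log(I*(C1 + 8*a)^(1/4))
 f(a) = log(-(C1 + 8*a)^(1/4))
 f(a) = log(C1 + 8*a)/4


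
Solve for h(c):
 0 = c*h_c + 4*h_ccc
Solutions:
 h(c) = C1 + Integral(C2*airyai(-2^(1/3)*c/2) + C3*airybi(-2^(1/3)*c/2), c)


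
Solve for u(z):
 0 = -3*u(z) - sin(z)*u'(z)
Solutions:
 u(z) = C1*(cos(z) + 1)^(3/2)/(cos(z) - 1)^(3/2)


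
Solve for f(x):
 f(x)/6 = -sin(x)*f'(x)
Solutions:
 f(x) = C1*(cos(x) + 1)^(1/12)/(cos(x) - 1)^(1/12)


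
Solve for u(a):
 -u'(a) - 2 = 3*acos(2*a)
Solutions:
 u(a) = C1 - 3*a*acos(2*a) - 2*a + 3*sqrt(1 - 4*a^2)/2


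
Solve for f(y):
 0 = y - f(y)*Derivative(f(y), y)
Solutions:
 f(y) = -sqrt(C1 + y^2)
 f(y) = sqrt(C1 + y^2)


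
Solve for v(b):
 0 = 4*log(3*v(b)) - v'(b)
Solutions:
 -Integral(1/(log(_y) + log(3)), (_y, v(b)))/4 = C1 - b


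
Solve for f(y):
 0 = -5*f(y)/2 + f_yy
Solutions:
 f(y) = C1*exp(-sqrt(10)*y/2) + C2*exp(sqrt(10)*y/2)


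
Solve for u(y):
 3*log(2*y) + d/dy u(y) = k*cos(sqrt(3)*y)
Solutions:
 u(y) = C1 + sqrt(3)*k*sin(sqrt(3)*y)/3 - 3*y*log(y) - 3*y*log(2) + 3*y


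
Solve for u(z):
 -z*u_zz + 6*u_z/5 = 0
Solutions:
 u(z) = C1 + C2*z^(11/5)


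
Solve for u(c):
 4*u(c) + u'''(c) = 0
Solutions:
 u(c) = C3*exp(-2^(2/3)*c) + (C1*sin(2^(2/3)*sqrt(3)*c/2) + C2*cos(2^(2/3)*sqrt(3)*c/2))*exp(2^(2/3)*c/2)


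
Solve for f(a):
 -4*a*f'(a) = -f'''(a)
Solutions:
 f(a) = C1 + Integral(C2*airyai(2^(2/3)*a) + C3*airybi(2^(2/3)*a), a)


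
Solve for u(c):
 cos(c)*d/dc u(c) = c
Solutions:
 u(c) = C1 + Integral(c/cos(c), c)


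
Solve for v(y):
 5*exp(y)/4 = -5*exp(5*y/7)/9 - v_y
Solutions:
 v(y) = C1 - 7*exp(5*y/7)/9 - 5*exp(y)/4


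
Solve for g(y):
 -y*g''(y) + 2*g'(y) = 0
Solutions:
 g(y) = C1 + C2*y^3


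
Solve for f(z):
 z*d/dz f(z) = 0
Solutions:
 f(z) = C1


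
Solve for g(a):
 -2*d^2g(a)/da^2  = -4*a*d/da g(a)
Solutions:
 g(a) = C1 + C2*erfi(a)


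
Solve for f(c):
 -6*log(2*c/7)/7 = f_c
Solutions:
 f(c) = C1 - 6*c*log(c)/7 - 6*c*log(2)/7 + 6*c/7 + 6*c*log(7)/7


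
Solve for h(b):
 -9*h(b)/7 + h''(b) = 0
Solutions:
 h(b) = C1*exp(-3*sqrt(7)*b/7) + C2*exp(3*sqrt(7)*b/7)


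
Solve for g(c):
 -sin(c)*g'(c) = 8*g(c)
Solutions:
 g(c) = C1*(cos(c)^4 + 4*cos(c)^3 + 6*cos(c)^2 + 4*cos(c) + 1)/(cos(c)^4 - 4*cos(c)^3 + 6*cos(c)^2 - 4*cos(c) + 1)


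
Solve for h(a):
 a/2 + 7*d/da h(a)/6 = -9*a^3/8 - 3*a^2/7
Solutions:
 h(a) = C1 - 27*a^4/112 - 6*a^3/49 - 3*a^2/14


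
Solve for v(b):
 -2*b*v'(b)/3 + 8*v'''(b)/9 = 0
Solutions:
 v(b) = C1 + Integral(C2*airyai(6^(1/3)*b/2) + C3*airybi(6^(1/3)*b/2), b)


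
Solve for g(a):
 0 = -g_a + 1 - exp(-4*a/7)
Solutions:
 g(a) = C1 + a + 7*exp(-4*a/7)/4


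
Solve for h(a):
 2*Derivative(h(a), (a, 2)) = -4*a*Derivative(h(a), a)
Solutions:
 h(a) = C1 + C2*erf(a)


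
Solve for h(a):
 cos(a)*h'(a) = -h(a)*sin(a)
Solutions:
 h(a) = C1*cos(a)


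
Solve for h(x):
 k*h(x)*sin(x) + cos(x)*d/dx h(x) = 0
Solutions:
 h(x) = C1*exp(k*log(cos(x)))


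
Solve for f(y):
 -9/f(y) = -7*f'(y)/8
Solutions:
 f(y) = -sqrt(C1 + 1008*y)/7
 f(y) = sqrt(C1 + 1008*y)/7


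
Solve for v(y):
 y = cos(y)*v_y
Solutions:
 v(y) = C1 + Integral(y/cos(y), y)


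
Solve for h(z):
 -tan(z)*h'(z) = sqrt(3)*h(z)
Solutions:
 h(z) = C1/sin(z)^(sqrt(3))


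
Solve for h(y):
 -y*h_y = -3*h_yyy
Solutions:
 h(y) = C1 + Integral(C2*airyai(3^(2/3)*y/3) + C3*airybi(3^(2/3)*y/3), y)


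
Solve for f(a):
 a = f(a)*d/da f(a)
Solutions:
 f(a) = -sqrt(C1 + a^2)
 f(a) = sqrt(C1 + a^2)


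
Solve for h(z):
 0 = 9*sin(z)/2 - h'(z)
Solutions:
 h(z) = C1 - 9*cos(z)/2


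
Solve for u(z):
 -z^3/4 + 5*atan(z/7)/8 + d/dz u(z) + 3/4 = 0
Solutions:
 u(z) = C1 + z^4/16 - 5*z*atan(z/7)/8 - 3*z/4 + 35*log(z^2 + 49)/16


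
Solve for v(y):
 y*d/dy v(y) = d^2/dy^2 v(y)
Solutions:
 v(y) = C1 + C2*erfi(sqrt(2)*y/2)


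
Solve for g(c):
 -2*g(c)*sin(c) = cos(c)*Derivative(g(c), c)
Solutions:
 g(c) = C1*cos(c)^2


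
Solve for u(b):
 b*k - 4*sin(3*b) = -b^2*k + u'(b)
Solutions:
 u(b) = C1 + b^3*k/3 + b^2*k/2 + 4*cos(3*b)/3


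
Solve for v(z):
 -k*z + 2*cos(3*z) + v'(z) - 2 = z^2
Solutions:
 v(z) = C1 + k*z^2/2 + z^3/3 + 2*z - 2*sin(3*z)/3


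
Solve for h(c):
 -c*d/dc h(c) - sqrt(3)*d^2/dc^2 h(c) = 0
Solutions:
 h(c) = C1 + C2*erf(sqrt(2)*3^(3/4)*c/6)


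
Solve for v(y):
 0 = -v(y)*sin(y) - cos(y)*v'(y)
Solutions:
 v(y) = C1*cos(y)


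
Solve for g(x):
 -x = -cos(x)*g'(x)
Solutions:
 g(x) = C1 + Integral(x/cos(x), x)


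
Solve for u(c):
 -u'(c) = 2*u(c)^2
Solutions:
 u(c) = 1/(C1 + 2*c)


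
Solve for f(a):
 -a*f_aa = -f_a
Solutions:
 f(a) = C1 + C2*a^2


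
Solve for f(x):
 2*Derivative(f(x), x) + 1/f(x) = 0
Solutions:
 f(x) = -sqrt(C1 - x)
 f(x) = sqrt(C1 - x)


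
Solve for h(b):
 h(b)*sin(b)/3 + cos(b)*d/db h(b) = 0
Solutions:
 h(b) = C1*cos(b)^(1/3)


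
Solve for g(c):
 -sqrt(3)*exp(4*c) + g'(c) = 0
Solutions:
 g(c) = C1 + sqrt(3)*exp(4*c)/4


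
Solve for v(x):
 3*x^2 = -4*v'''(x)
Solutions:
 v(x) = C1 + C2*x + C3*x^2 - x^5/80


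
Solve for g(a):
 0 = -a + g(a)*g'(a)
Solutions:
 g(a) = -sqrt(C1 + a^2)
 g(a) = sqrt(C1 + a^2)


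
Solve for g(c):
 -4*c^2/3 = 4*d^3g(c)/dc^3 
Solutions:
 g(c) = C1 + C2*c + C3*c^2 - c^5/180


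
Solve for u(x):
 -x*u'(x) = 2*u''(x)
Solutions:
 u(x) = C1 + C2*erf(x/2)


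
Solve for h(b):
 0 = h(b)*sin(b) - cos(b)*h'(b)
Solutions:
 h(b) = C1/cos(b)


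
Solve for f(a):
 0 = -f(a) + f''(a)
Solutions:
 f(a) = C1*exp(-a) + C2*exp(a)


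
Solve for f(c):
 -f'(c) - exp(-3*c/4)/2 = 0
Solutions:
 f(c) = C1 + 2*exp(-3*c/4)/3


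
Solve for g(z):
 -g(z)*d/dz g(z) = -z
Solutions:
 g(z) = -sqrt(C1 + z^2)
 g(z) = sqrt(C1 + z^2)


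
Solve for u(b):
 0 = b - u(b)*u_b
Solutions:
 u(b) = -sqrt(C1 + b^2)
 u(b) = sqrt(C1 + b^2)


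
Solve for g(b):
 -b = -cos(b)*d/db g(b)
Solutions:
 g(b) = C1 + Integral(b/cos(b), b)


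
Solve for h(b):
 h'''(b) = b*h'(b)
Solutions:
 h(b) = C1 + Integral(C2*airyai(b) + C3*airybi(b), b)


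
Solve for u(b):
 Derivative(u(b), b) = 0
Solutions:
 u(b) = C1


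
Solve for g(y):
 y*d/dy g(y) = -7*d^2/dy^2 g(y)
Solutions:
 g(y) = C1 + C2*erf(sqrt(14)*y/14)


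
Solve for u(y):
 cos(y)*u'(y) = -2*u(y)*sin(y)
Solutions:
 u(y) = C1*cos(y)^2


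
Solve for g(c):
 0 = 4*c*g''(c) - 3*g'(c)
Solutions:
 g(c) = C1 + C2*c^(7/4)


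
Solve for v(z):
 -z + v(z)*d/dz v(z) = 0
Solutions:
 v(z) = -sqrt(C1 + z^2)
 v(z) = sqrt(C1 + z^2)


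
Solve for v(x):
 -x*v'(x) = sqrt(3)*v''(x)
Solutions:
 v(x) = C1 + C2*erf(sqrt(2)*3^(3/4)*x/6)


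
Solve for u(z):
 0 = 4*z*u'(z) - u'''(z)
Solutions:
 u(z) = C1 + Integral(C2*airyai(2^(2/3)*z) + C3*airybi(2^(2/3)*z), z)


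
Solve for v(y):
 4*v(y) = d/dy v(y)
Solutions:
 v(y) = C1*exp(4*y)


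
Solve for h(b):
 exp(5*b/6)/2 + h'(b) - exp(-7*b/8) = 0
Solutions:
 h(b) = C1 - 3*exp(5*b/6)/5 - 8*exp(-7*b/8)/7


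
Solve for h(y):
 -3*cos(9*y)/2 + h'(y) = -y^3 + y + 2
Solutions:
 h(y) = C1 - y^4/4 + y^2/2 + 2*y + sin(9*y)/6


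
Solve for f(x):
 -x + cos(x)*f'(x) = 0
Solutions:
 f(x) = C1 + Integral(x/cos(x), x)


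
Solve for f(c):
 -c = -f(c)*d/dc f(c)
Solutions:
 f(c) = -sqrt(C1 + c^2)
 f(c) = sqrt(C1 + c^2)


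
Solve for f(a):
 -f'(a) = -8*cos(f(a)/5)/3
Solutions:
 -8*a/3 - 5*log(sin(f(a)/5) - 1)/2 + 5*log(sin(f(a)/5) + 1)/2 = C1


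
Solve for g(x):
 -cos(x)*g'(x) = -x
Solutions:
 g(x) = C1 + Integral(x/cos(x), x)


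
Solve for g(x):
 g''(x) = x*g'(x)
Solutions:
 g(x) = C1 + C2*erfi(sqrt(2)*x/2)


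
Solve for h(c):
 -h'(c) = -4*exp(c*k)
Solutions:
 h(c) = C1 + 4*exp(c*k)/k


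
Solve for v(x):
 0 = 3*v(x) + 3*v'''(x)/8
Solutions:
 v(x) = C3*exp(-2*x) + (C1*sin(sqrt(3)*x) + C2*cos(sqrt(3)*x))*exp(x)


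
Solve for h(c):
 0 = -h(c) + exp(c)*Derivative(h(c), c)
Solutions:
 h(c) = C1*exp(-exp(-c))


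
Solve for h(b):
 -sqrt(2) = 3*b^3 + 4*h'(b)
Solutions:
 h(b) = C1 - 3*b^4/16 - sqrt(2)*b/4


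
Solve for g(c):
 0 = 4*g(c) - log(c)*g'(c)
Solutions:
 g(c) = C1*exp(4*li(c))


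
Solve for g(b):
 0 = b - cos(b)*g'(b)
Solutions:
 g(b) = C1 + Integral(b/cos(b), b)


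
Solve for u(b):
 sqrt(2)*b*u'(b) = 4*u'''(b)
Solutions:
 u(b) = C1 + Integral(C2*airyai(sqrt(2)*b/2) + C3*airybi(sqrt(2)*b/2), b)


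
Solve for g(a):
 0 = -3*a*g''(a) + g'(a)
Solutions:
 g(a) = C1 + C2*a^(4/3)


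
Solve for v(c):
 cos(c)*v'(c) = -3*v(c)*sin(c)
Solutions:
 v(c) = C1*cos(c)^3


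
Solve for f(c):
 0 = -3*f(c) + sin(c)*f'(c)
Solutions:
 f(c) = C1*(cos(c) - 1)^(3/2)/(cos(c) + 1)^(3/2)


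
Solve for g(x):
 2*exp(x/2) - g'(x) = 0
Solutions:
 g(x) = C1 + 4*exp(x/2)


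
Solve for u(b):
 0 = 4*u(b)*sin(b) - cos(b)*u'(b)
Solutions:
 u(b) = C1/cos(b)^4


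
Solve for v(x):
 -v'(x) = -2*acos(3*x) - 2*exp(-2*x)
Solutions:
 v(x) = C1 + 2*x*acos(3*x) - 2*sqrt(1 - 9*x^2)/3 - exp(-2*x)


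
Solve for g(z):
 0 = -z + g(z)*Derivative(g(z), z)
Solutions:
 g(z) = -sqrt(C1 + z^2)
 g(z) = sqrt(C1 + z^2)


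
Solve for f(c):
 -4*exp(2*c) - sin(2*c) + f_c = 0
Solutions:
 f(c) = C1 + 2*exp(2*c) - cos(2*c)/2


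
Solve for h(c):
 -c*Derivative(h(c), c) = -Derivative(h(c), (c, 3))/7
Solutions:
 h(c) = C1 + Integral(C2*airyai(7^(1/3)*c) + C3*airybi(7^(1/3)*c), c)


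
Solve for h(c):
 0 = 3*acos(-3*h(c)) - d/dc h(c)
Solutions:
 Integral(1/acos(-3*_y), (_y, h(c))) = C1 + 3*c


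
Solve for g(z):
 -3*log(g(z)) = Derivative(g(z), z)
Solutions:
 li(g(z)) = C1 - 3*z


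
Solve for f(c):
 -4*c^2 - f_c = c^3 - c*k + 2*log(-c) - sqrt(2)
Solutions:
 f(c) = C1 - c^4/4 - 4*c^3/3 + c^2*k/2 - 2*c*log(-c) + c*(sqrt(2) + 2)


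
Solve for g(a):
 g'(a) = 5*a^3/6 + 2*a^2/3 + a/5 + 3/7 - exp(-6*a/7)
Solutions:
 g(a) = C1 + 5*a^4/24 + 2*a^3/9 + a^2/10 + 3*a/7 + 7*exp(-6*a/7)/6


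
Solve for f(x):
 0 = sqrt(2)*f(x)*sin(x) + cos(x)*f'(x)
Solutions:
 f(x) = C1*cos(x)^(sqrt(2))


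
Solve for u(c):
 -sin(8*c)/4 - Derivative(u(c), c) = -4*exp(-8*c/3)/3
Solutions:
 u(c) = C1 + cos(8*c)/32 - exp(-8*c/3)/2


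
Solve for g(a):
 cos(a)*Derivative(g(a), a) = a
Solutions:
 g(a) = C1 + Integral(a/cos(a), a)


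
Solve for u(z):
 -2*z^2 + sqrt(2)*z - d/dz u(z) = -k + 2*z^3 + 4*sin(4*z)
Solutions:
 u(z) = C1 + k*z - z^4/2 - 2*z^3/3 + sqrt(2)*z^2/2 + cos(4*z)


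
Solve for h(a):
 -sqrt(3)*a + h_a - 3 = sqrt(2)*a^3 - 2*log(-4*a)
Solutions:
 h(a) = C1 + sqrt(2)*a^4/4 + sqrt(3)*a^2/2 - 2*a*log(-a) + a*(5 - 4*log(2))


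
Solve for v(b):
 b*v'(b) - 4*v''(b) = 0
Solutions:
 v(b) = C1 + C2*erfi(sqrt(2)*b/4)


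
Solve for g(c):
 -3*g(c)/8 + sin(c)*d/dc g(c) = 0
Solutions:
 g(c) = C1*(cos(c) - 1)^(3/16)/(cos(c) + 1)^(3/16)


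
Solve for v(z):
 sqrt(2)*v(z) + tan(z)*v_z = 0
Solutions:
 v(z) = C1/sin(z)^(sqrt(2))


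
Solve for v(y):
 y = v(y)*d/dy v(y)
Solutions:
 v(y) = -sqrt(C1 + y^2)
 v(y) = sqrt(C1 + y^2)


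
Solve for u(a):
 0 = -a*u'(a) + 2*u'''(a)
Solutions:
 u(a) = C1 + Integral(C2*airyai(2^(2/3)*a/2) + C3*airybi(2^(2/3)*a/2), a)


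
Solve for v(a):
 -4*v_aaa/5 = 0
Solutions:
 v(a) = C1 + C2*a + C3*a^2


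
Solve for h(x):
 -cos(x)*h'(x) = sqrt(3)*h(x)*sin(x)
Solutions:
 h(x) = C1*cos(x)^(sqrt(3))


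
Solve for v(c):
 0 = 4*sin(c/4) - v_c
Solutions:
 v(c) = C1 - 16*cos(c/4)


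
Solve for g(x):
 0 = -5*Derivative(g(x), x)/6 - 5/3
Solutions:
 g(x) = C1 - 2*x


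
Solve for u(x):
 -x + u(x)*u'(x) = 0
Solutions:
 u(x) = -sqrt(C1 + x^2)
 u(x) = sqrt(C1 + x^2)


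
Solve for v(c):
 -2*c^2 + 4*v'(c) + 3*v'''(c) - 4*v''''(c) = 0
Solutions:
 v(c) = C1 + C2*exp(c*(-(8*sqrt(17) + 33)^(1/3) - 1/(8*sqrt(17) + 33)^(1/3) + 2)/8)*sin(sqrt(3)*c*(-(8*sqrt(17) + 33)^(1/3) + (8*sqrt(17) + 33)^(-1/3))/8) + C3*exp(c*(-(8*sqrt(17) + 33)^(1/3) - 1/(8*sqrt(17) + 33)^(1/3) + 2)/8)*cos(sqrt(3)*c*(-(8*sqrt(17) + 33)^(1/3) + (8*sqrt(17) + 33)^(-1/3))/8) + C4*exp(c*((8*sqrt(17) + 33)^(-1/3) + 1 + (8*sqrt(17) + 33)^(1/3))/4) + c^3/6 - 3*c/4


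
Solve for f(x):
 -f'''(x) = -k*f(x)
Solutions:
 f(x) = C1*exp(k^(1/3)*x) + C2*exp(k^(1/3)*x*(-1 + sqrt(3)*I)/2) + C3*exp(-k^(1/3)*x*(1 + sqrt(3)*I)/2)


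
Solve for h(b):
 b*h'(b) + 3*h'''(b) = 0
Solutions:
 h(b) = C1 + Integral(C2*airyai(-3^(2/3)*b/3) + C3*airybi(-3^(2/3)*b/3), b)


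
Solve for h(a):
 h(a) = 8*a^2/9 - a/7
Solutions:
 h(a) = a*(56*a - 9)/63


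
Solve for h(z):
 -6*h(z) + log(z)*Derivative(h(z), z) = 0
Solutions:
 h(z) = C1*exp(6*li(z))


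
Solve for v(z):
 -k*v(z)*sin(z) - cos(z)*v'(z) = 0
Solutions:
 v(z) = C1*exp(k*log(cos(z)))


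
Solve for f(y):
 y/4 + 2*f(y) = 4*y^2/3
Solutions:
 f(y) = y*(16*y - 3)/24


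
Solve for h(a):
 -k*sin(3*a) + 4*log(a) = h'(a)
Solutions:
 h(a) = C1 + 4*a*log(a) - 4*a + k*cos(3*a)/3


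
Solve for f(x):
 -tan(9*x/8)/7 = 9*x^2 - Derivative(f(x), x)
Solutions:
 f(x) = C1 + 3*x^3 - 8*log(cos(9*x/8))/63


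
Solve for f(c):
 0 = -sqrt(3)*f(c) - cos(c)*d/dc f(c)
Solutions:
 f(c) = C1*(sin(c) - 1)^(sqrt(3)/2)/(sin(c) + 1)^(sqrt(3)/2)


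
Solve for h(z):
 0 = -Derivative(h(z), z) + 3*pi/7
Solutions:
 h(z) = C1 + 3*pi*z/7


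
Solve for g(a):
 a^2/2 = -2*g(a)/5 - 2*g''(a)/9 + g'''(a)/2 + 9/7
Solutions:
 g(a) = C1*exp(a*(-2^(1/3)*5^(2/3)*(81*sqrt(60009) + 19843)^(1/3) - 40*2^(2/3)*5^(1/3)/(81*sqrt(60009) + 19843)^(1/3) + 40)/270)*sin(10^(1/3)*sqrt(3)*a*(-5^(1/3)*(81*sqrt(60009) + 19843)^(1/3) + 40*2^(1/3)/(81*sqrt(60009) + 19843)^(1/3))/270) + C2*exp(a*(-2^(1/3)*5^(2/3)*(81*sqrt(60009) + 19843)^(1/3) - 40*2^(2/3)*5^(1/3)/(81*sqrt(60009) + 19843)^(1/3) + 40)/270)*cos(10^(1/3)*sqrt(3)*a*(-5^(1/3)*(81*sqrt(60009) + 19843)^(1/3) + 40*2^(1/3)/(81*sqrt(60009) + 19843)^(1/3))/270) + C3*exp(a*(40*2^(2/3)*5^(1/3)/(81*sqrt(60009) + 19843)^(1/3) + 20 + 2^(1/3)*5^(2/3)*(81*sqrt(60009) + 19843)^(1/3))/135) - 5*a^2/4 + 290/63
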